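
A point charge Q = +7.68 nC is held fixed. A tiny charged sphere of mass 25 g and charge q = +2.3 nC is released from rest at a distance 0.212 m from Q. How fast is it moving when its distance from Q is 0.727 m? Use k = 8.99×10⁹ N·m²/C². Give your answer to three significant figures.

Only the electrostatic force acts, so mechanical energy is conserved: ½mv² = U₁ − U₂ = kQq(1/r₁ − 1/r₂).
U₁ − U₂ = (8.99×10⁹ N·m²/C²)(7.68×10⁻⁹ C)(2.30×10⁻⁹ C)(1/0.212 − 1/0.727) = 5.31×10⁻⁷ J.
v = √(2·5.31×10⁻⁷/0.0250) = 6.52×10⁻³ m/s.

6.52×10⁻³ m/s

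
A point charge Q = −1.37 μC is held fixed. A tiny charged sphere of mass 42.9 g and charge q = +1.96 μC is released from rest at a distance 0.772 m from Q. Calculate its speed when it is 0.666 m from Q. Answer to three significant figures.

0.482 m/s

Only the electrostatic force acts, so mechanical energy is conserved: ½mv² = U₁ − U₂ = kQq(1/r₁ − 1/r₂).
U₁ − U₂ = (8.99×10⁹ N·m²/C²)(-1.37×10⁻⁶ C)(1.96×10⁻⁶ C)(1/0.772 − 1/0.666) = 4.98×10⁻³ J.
v = √(2·4.98×10⁻³/0.0429) = 0.482 m/s.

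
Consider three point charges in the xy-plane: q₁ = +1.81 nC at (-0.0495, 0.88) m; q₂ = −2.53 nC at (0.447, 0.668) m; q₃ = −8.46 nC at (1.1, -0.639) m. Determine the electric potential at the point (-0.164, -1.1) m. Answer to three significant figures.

-60.5 V

Electric potential is a scalar, so the contributions from each charge add algebraically: V = Σ kqᵢ/rᵢ.
Distances from the field point to each charge: r₁ = 1.98 m, r₂ = 1.87 m, r₃ = 1.35 m.
V = k[(1.81×10⁻⁹)/(1.98) + (-2.53×10⁻⁹)/(1.87) + (-8.46×10⁻⁹)/(1.35)] = -60.5 V.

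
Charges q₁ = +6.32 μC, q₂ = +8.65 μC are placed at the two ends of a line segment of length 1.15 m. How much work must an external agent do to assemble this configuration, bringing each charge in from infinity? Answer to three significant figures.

The work to assemble the configuration equals its total potential energy, U = Σ kqᵢqⱼ/rᵢⱼ over all pairs.
The separation is r = 1.15 m.
U = (0.427) = 0.427 J.

0.427 J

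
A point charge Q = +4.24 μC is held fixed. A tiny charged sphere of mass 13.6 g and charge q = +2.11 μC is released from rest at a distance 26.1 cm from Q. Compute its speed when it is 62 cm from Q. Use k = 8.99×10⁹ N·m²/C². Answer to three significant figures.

5.12 m/s

Only the electrostatic force acts, so mechanical energy is conserved: ½mv² = U₁ − U₂ = kQq(1/r₁ − 1/r₂).
U₁ − U₂ = (8.99×10⁹ N·m²/C²)(4.24×10⁻⁶ C)(2.11×10⁻⁶ C)(1/0.261 − 1/0.620) = 0.178 J.
v = √(2·0.178/0.0136) = 5.12 m/s.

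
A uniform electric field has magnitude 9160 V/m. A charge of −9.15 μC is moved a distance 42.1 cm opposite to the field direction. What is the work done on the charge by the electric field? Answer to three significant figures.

0.0353 J

The potential change for a displacement 42.1 cm opposite to the field direction is ΔV = +Ed = 3860 V.
W_field = −qΔV = 0.0353 J.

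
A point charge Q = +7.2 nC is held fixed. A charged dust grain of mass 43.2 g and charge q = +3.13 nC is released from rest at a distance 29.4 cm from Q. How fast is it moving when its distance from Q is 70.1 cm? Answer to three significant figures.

4.30×10⁻³ m/s

Only the electrostatic force acts, so mechanical energy is conserved: ½mv² = U₁ − U₂ = kQq(1/r₁ − 1/r₂).
U₁ − U₂ = (8.99×10⁹ N·m²/C²)(7.20×10⁻⁹ C)(3.13×10⁻⁹ C)(1/0.294 − 1/0.701) = 4.00×10⁻⁷ J.
v = √(2·4.00×10⁻⁷/0.0432) = 4.30×10⁻³ m/s.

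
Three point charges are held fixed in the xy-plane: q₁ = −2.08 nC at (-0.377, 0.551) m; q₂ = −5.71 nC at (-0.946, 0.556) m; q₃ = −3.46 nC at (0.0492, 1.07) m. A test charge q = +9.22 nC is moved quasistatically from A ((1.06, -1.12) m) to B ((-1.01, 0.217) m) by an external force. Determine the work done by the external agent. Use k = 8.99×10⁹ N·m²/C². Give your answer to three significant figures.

-1.45×10⁻⁶ J

For quasistatic motion the external work equals the change in potential energy: W_ext = qΔV = q(V_B − V_A).
At A: distances to the source charges are 2.20 m, 2.61 m, 2.41 m; V_A = Σ kqᵢ/rᵢ = -41.0 V.
At B: distances to the source charges are 0.716 m, 0.345 m, 1.36 m; V_B = Σ kqᵢ/rᵢ = -198 V.
ΔV = V_B − V_A = -157 V.
W_ext = qΔV = (9.22×10⁻⁹ C)(-157 V) = -1.45×10⁻⁶ J.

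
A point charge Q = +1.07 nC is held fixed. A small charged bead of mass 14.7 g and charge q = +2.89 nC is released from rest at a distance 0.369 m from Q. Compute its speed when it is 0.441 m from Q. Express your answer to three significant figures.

Only the electrostatic force acts, so mechanical energy is conserved: ½mv² = U₁ − U₂ = kQq(1/r₁ − 1/r₂).
U₁ − U₂ = (8.99×10⁹ N·m²/C²)(1.07×10⁻⁹ C)(2.89×10⁻⁹ C)(1/0.369 − 1/0.441) = 1.23×10⁻⁸ J.
v = √(2·1.23×10⁻⁸/0.0147) = 1.29×10⁻³ m/s.

1.29×10⁻³ m/s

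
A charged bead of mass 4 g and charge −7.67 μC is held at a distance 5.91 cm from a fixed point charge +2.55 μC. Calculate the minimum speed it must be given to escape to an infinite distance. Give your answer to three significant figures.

38.6 m/s

To just escape, total mechanical energy must reach zero at infinity: ½mv²_min + U = 0, so ½mv²_min = −U = |kQq|/r.
|U| = |kQq|/r = (8.99×10⁹ N·m²/C²)(2.55×10⁻⁶)(7.67×10⁻⁶)/(0.0591) = 2.98 J.
v_min = √(2|U|/m) = √(2·2.98/4.00×10⁻³) = 38.6 m/s.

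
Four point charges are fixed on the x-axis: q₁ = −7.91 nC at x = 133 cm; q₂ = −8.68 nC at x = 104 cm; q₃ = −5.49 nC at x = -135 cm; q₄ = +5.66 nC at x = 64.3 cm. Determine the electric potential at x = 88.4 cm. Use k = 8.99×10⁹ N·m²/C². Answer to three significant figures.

Electric potential is a scalar, so the contributions from each charge add algebraically: V = Σ kqᵢ/rᵢ.
Distances from the field point to each charge: r₁ = 0.446 m, r₂ = 0.156 m, r₃ = 2.23 m, r₄ = 0.241 m.
V = k[(-7.91×10⁻⁹)/(0.446) + (-8.68×10⁻⁹)/(0.156) + (-5.49×10⁻⁹)/(2.23) + (5.66×10⁻⁹)/(0.241)] = -471 V.

-471 V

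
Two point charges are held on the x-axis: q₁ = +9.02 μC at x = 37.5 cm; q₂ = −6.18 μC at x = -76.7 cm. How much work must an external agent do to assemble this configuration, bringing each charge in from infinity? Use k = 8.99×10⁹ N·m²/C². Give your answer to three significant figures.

-0.439 J

The work to assemble the configuration equals its total potential energy, U = Σ kqᵢqⱼ/rᵢⱼ over all pairs.
Pair separations: r₁₂ = 1.14 m.
U = (-0.439) = -0.439 J.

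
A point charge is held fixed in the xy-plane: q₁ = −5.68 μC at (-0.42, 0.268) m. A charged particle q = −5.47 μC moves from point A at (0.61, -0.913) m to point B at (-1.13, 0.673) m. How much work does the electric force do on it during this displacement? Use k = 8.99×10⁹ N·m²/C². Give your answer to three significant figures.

The work done by the electric force is W_field = −ΔU = −q(V_B − V_A) = q(V_A − V_B).
At A: distance to the source charge is 1.57 m; V_A = kq₁/r = -3.26×10⁴ V.
At B: distance to the source charge is 0.817 m; V_B = kq₁/r = -6.25×10⁴ V.
ΔV = V_B − V_A = -2.99×10⁴ V.
W_field = −qΔV = −(-5.47×10⁻⁶ C)(-2.99×10⁴ V) = -0.163 J.

-0.163 J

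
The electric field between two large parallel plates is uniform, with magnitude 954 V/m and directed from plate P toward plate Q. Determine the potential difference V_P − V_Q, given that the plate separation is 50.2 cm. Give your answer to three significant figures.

479 V

In a uniform field, potential decreases in the direction of E: ΔV = −E·d for a displacement d parallel to E.
Going from Q to P is a displacement of 50.2 cm opposite to the field, so V_P − V_Q = +Ed = 479 V.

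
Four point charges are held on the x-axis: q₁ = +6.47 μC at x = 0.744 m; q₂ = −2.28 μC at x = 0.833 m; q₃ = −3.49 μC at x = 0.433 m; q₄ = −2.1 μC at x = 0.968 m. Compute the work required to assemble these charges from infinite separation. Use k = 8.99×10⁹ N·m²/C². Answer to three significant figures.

The work to assemble the configuration equals its total potential energy, U = Σ kqᵢqⱼ/rᵢⱼ over all pairs.
Pair separations: r₁₂ = 0.0890 m, r₁₃ = 0.311 m, r₁₄ = 0.224 m, r₂₃ = 0.400 m, r₂₄ = 0.135 m, r₃₄ = 0.535 m.
Summing all 6 pair terms gives U = -2.07 J.

-2.07 J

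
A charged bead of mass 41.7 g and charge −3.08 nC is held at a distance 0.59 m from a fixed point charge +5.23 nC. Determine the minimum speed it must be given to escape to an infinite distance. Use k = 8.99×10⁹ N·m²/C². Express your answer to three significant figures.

To just escape, total mechanical energy must reach zero at infinity: ½mv²_min + U = 0, so ½mv²_min = −U = |kQq|/r.
|U| = |kQq|/r = (8.99×10⁹ N·m²/C²)(5.23×10⁻⁹)(3.08×10⁻⁹)/(0.590) = 2.45×10⁻⁷ J.
v_min = √(2|U|/m) = √(2·2.45×10⁻⁷/0.0417) = 3.43×10⁻³ m/s.

3.43×10⁻³ m/s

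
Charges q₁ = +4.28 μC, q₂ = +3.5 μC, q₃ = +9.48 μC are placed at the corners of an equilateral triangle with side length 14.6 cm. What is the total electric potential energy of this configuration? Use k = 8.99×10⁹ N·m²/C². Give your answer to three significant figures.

5.46 J

The assembly work is the sum of pairwise potential energies, U = Σ_{i<j} kqᵢqⱼ/rᵢⱼ.
All three pair separations equal the side length, 0.146 m.
U = (0.922) + (2.50) + (2.04) = 5.46 J.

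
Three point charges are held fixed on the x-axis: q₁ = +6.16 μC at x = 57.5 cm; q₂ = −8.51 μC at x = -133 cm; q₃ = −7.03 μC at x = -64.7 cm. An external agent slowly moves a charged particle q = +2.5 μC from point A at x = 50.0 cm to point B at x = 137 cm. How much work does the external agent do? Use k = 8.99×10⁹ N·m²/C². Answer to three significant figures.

For quasistatic motion the external work equals the change in potential energy: W_ext = qΔV = q(V_B − V_A).
At A: distances to the source charges are 0.0750 m, 1.83 m, 1.15 m; V_A = Σ kqᵢ/rᵢ = 6.41×10⁵ V.
At B: distances to the source charges are 0.795 m, 2.70 m, 2.02 m; V_B = Σ kqᵢ/rᵢ = 9990 V.
ΔV = V_B − V_A = -6.31×10⁵ V.
W_ext = qΔV = (2.50×10⁻⁶ C)(-6.31×10⁵ V) = -1.58 J.

-1.58 J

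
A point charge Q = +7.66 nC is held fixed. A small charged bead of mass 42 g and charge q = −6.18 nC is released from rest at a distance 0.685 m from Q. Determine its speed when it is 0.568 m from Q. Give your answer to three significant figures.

Only the electrostatic force acts, so mechanical energy is conserved: ½mv² = U₁ − U₂ = kQq(1/r₁ − 1/r₂).
U₁ − U₂ = (8.99×10⁹ N·m²/C²)(7.66×10⁻⁹ C)(-6.18×10⁻⁹ C)(1/0.685 − 1/0.568) = 1.28×10⁻⁷ J.
v = √(2·1.28×10⁻⁷/0.0420) = 2.47×10⁻³ m/s.

2.47×10⁻³ m/s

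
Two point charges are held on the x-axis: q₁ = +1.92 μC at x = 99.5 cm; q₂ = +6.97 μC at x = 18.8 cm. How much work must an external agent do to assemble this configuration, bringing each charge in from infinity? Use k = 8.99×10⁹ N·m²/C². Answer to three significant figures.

The work to assemble the configuration equals its total potential energy, U = Σ kqᵢqⱼ/rᵢⱼ over all pairs.
Pair separations: r₁₂ = 0.807 m.
U = (0.149) = 0.149 J.

0.149 J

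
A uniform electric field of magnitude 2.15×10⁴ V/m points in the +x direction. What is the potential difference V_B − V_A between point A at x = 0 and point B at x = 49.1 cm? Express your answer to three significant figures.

In a uniform field, potential decreases in the direction of E: V_B − V_A = −E·Δx.
V_B − V_A = −(2.15×10⁴ V/m)(0.491 m) = -1.06×10⁴ V.

-1.06×10⁴ V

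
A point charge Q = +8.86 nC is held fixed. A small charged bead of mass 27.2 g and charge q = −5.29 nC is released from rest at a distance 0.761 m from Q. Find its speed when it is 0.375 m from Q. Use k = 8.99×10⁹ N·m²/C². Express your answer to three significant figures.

Only the electrostatic force acts, so mechanical energy is conserved: ½mv² = U₁ − U₂ = kQq(1/r₁ − 1/r₂).
U₁ − U₂ = (8.99×10⁹ N·m²/C²)(8.86×10⁻⁹ C)(-5.29×10⁻⁹ C)(1/0.761 − 1/0.375) = 5.70×10⁻⁷ J.
v = √(2·5.70×10⁻⁷/0.0272) = 6.47×10⁻³ m/s.

6.47×10⁻³ m/s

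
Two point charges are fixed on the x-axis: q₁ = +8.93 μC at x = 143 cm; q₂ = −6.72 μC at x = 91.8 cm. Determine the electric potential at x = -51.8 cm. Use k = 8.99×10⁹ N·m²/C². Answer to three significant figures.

-858 V

The total potential is the scalar sum of each charge's contribution, V = Σ kqᵢ/rᵢ.
Distances from the field point to each charge: r₁ = 1.95 m, r₂ = 1.44 m.
V = k[(8.93×10⁻⁶)/(1.95) + (-6.72×10⁻⁶)/(1.44)] = -858 V.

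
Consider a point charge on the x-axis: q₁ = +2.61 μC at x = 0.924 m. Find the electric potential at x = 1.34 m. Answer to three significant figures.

5.64×10⁴ V

Electric potential is a scalar, so the contributions from each charge add algebraically: V = Σ kqᵢ/rᵢ.
V = k[(2.61×10⁻⁶)/(0.416)] = 5.64×10⁴ V.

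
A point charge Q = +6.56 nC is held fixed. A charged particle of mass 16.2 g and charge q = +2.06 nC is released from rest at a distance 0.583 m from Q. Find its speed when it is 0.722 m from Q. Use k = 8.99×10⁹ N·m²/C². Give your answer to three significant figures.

Only the electrostatic force acts, so mechanical energy is conserved: ½mv² = U₁ − U₂ = kQq(1/r₁ − 1/r₂).
U₁ − U₂ = (8.99×10⁹ N·m²/C²)(6.56×10⁻⁹ C)(2.06×10⁻⁹ C)(1/0.583 − 1/0.722) = 4.01×10⁻⁸ J.
v = √(2·4.01×10⁻⁸/0.0162) = 2.23×10⁻³ m/s.

2.23×10⁻³ m/s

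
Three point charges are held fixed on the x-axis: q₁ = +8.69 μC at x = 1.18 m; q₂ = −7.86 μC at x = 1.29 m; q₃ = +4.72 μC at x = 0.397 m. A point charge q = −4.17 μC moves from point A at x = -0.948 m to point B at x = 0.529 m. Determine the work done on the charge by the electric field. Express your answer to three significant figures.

The work done by the electric force is W_field = −ΔU = −q(V_B − V_A) = q(V_A − V_B).
At A: distances to the source charges are 2.13 m, 2.24 m, 1.34 m; V_A = Σ kqᵢ/rᵢ = 3.67×10⁴ V.
At B: distances to the source charges are 0.651 m, 0.761 m, 0.132 m; V_B = Σ kqᵢ/rᵢ = 3.49×10⁵ V.
ΔV = V_B − V_A = 3.12×10⁵ V.
W_field = −qΔV = −(-4.17×10⁻⁶ C)(3.12×10⁵ V) = 1.30 J.

1.30 J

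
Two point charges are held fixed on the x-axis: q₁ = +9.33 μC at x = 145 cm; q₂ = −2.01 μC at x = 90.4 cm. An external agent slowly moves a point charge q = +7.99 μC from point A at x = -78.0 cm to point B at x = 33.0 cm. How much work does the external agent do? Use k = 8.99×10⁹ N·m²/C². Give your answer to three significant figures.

For quasistatic motion the external work equals the change in potential energy: W_ext = qΔV = q(V_B − V_A).
At A: distances to the source charges are 2.23 m, 1.68 m; V_A = Σ kqᵢ/rᵢ = 2.69×10⁴ V.
At B: distances to the source charges are 1.12 m, 0.574 m; V_B = Σ kqᵢ/rᵢ = 4.34×10⁴ V.
ΔV = V_B − V_A = 1.65×10⁴ V.
W_ext = qΔV = (7.99×10⁻⁶ C)(1.65×10⁴ V) = 0.132 J.

0.132 J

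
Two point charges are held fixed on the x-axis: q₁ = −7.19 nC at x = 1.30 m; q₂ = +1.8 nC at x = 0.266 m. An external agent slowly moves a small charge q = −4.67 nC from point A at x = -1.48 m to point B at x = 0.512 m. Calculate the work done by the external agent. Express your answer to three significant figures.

1.06×10⁻⁸ J

For quasistatic motion the external work equals the change in potential energy: W_ext = qΔV = q(V_B − V_A).
At A: distances to the source charges are 2.78 m, 1.75 m; V_A = Σ kqᵢ/rᵢ = -14.0 V.
At B: distances to the source charges are 0.788 m, 0.246 m; V_B = Σ kqᵢ/rᵢ = -16.2 V.
ΔV = V_B − V_A = -2.26 V.
W_ext = qΔV = (-4.67×10⁻⁹ C)(-2.26 V) = 1.06×10⁻⁸ J.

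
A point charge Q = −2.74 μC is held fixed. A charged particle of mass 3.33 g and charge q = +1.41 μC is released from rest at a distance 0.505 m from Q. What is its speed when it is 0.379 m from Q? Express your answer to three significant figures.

Only the electrostatic force acts, so mechanical energy is conserved: ½mv² = U₁ − U₂ = kQq(1/r₁ − 1/r₂).
U₁ − U₂ = (8.99×10⁹ N·m²/C²)(-2.74×10⁻⁶ C)(1.41×10⁻⁶ C)(1/0.505 − 1/0.379) = 0.0229 J.
v = √(2·0.0229/3.33×10⁻³) = 3.71 m/s.

3.71 m/s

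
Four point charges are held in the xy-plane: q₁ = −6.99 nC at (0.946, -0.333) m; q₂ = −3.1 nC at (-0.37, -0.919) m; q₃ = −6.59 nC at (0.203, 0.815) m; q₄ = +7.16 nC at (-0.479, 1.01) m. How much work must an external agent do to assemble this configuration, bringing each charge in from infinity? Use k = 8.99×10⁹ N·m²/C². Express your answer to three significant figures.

-3.92×10⁻⁷ J

The assembly work is the sum of pairwise potential energies, U = Σ_{i<j} kqᵢqⱼ/rᵢⱼ.
Pair separations: r₁₂ = 1.44 m, r₁₃ = 1.37 m, r₁₄ = 1.96 m, r₂₃ = 1.83 m, r₂₄ = 1.93 m, r₃₄ = 0.709 m.
Summing all 6 pair terms gives U = -3.92×10⁻⁷ J.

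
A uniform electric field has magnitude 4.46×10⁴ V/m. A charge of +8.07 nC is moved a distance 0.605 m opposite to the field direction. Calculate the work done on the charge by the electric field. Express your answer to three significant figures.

The potential change for a displacement 0.605 m opposite to the field direction is ΔV = +Ed = 2.70×10⁴ V.
W_field = −qΔV = -2.18×10⁻⁴ J.

-2.18×10⁻⁴ J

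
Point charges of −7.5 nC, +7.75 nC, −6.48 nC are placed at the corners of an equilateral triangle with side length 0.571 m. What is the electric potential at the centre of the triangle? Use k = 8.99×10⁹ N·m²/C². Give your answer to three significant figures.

-170 V

Electric potential is a scalar, so the contributions from each charge add algebraically: V = Σ kqᵢ/rᵢ.
The distance from each vertex to the centroid is a/√3 = 0.330 m.
V = k[(-7.50×10⁻⁹)/(0.330) + (7.75×10⁻⁹)/(0.330) + (-6.48×10⁻⁹)/(0.330)] = -170 V.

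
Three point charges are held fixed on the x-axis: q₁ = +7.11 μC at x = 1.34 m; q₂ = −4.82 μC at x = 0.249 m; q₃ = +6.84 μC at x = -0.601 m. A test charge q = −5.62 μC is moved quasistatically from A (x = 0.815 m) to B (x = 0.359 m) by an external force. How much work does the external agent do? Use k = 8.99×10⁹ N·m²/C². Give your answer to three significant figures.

For quasistatic motion the external work equals the change in potential energy: W_ext = qΔV = q(V_B − V_A).
At A: distances to the source charges are 0.525 m, 0.566 m, 1.42 m; V_A = Σ kqᵢ/rᵢ = 8.86×10⁴ V.
At B: distances to the source charges are 0.981 m, 0.110 m, 0.960 m; V_B = Σ kqᵢ/rᵢ = -2.65×10⁵ V.
ΔV = V_B − V_A = -3.53×10⁵ V.
W_ext = qΔV = (-5.62×10⁻⁶ C)(-3.53×10⁵ V) = 1.99 J.

1.99 J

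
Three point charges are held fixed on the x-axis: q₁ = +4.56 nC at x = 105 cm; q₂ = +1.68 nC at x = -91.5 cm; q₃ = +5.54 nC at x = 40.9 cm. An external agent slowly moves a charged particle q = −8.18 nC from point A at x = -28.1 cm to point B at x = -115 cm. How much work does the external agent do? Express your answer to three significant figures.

9.78×10⁻⁸ J

For quasistatic motion the external work equals the change in potential energy: W_ext = qΔV = q(V_B − V_A).
At A: distances to the source charges are 1.33 m, 0.634 m, 0.690 m; V_A = Σ kqᵢ/rᵢ = 127 V.
At B: distances to the source charges are 2.20 m, 0.235 m, 1.56 m; V_B = Σ kqᵢ/rᵢ = 115 V.
ΔV = V_B − V_A = -12.0 V.
W_ext = qΔV = (-8.18×10⁻⁹ C)(-12.0 V) = 9.78×10⁻⁸ J.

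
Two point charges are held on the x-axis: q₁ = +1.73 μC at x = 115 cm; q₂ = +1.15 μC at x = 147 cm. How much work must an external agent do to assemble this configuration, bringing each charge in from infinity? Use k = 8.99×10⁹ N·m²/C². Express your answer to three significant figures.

0.0559 J

The assembly work is the sum of pairwise potential energies, U = Σ_{i<j} kqᵢqⱼ/rᵢⱼ.
Pair separations: r₁₂ = 0.320 m.
U = (0.0559) = 0.0559 J.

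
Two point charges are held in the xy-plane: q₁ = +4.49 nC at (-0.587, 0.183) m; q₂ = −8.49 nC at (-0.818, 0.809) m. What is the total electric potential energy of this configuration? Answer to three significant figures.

-5.14×10⁻⁷ J

The assembly work is the sum of pairwise potential energies, U = Σ_{i<j} kqᵢqⱼ/rᵢⱼ.
Pair separations: r₁₂ = 0.667 m.
U = (-5.14×10⁻⁷) = -5.14×10⁻⁷ J.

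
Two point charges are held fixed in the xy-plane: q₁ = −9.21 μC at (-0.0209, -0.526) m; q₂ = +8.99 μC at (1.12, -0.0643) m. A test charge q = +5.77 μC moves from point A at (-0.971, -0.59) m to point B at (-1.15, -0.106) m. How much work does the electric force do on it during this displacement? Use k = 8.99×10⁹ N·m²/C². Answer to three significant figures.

The work done by the electric force is W_field = −ΔU = −q(V_B − V_A) = q(V_A − V_B).
At A: distances to the source charges are 0.952 m, 2.16 m; V_A = Σ kqᵢ/rᵢ = -4.95×10⁴ V.
At B: distances to the source charges are 1.20 m, 2.27 m; V_B = Σ kqᵢ/rᵢ = -3.31×10⁴ V.
ΔV = V_B − V_A = 1.63×10⁴ V.
W_field = −qΔV = −(5.77×10⁻⁶ C)(1.63×10⁴ V) = -0.0942 J.

-0.0942 J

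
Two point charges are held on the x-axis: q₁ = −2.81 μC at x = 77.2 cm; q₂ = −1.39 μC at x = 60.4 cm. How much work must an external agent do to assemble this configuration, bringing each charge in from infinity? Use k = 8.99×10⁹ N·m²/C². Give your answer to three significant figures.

0.209 J

The work to assemble the configuration equals its total potential energy, U = Σ kqᵢqⱼ/rᵢⱼ over all pairs.
Pair separations: r₁₂ = 0.168 m.
U = (0.209) = 0.209 J.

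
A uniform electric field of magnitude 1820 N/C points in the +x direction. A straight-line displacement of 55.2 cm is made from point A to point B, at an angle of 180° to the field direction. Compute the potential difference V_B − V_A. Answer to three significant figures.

1000 V

Only the component of displacement along E changes the potential: ΔV = −E·d·cosθ.
ΔV = −(1820 V/m)(0.552 m)cos180° = 1000 V.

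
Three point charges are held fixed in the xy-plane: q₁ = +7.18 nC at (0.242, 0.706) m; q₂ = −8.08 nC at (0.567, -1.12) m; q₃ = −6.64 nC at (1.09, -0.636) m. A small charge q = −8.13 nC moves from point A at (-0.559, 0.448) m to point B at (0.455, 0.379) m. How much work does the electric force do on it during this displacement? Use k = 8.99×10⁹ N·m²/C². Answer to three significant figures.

The work done by the electric force is W_field = −ΔU = −q(V_B − V_A) = q(V_A − V_B).
At A: distances to the source charges are 0.842 m, 1.93 m, 1.97 m; V_A = Σ kqᵢ/rᵢ = 8.83 V.
At B: distances to the source charges are 0.390 m, 1.50 m, 1.20 m; V_B = Σ kqᵢ/rᵢ = 67.2 V.
ΔV = V_B − V_A = 58.4 V.
W_field = −qΔV = −(-8.13×10⁻⁹ C)(58.4 V) = 4.75×10⁻⁷ J.

4.75×10⁻⁷ J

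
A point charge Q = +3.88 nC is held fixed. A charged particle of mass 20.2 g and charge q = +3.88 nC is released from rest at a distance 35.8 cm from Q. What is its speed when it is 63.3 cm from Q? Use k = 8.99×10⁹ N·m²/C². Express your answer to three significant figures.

Only the electrostatic force acts, so mechanical energy is conserved: ½mv² = U₁ − U₂ = kQq(1/r₁ − 1/r₂).
U₁ − U₂ = (8.99×10⁹ N·m²/C²)(3.88×10⁻⁹ C)(3.88×10⁻⁹ C)(1/0.358 − 1/0.633) = 1.64×10⁻⁷ J.
v = √(2·1.64×10⁻⁷/0.0202) = 4.03×10⁻³ m/s.

4.03×10⁻³ m/s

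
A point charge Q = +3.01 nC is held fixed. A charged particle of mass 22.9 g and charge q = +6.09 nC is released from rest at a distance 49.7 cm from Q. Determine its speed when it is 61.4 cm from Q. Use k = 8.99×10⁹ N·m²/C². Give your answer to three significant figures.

2.35×10⁻³ m/s

Only the electrostatic force acts, so mechanical energy is conserved: ½mv² = U₁ − U₂ = kQq(1/r₁ − 1/r₂).
U₁ − U₂ = (8.99×10⁹ N·m²/C²)(3.01×10⁻⁹ C)(6.09×10⁻⁹ C)(1/0.497 − 1/0.614) = 6.32×10⁻⁸ J.
v = √(2·6.32×10⁻⁸/0.0229) = 2.35×10⁻³ m/s.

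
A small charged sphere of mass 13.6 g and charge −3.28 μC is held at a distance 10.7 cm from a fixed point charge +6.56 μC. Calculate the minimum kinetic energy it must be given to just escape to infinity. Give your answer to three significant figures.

To just escape, total mechanical energy must reach zero at infinity: ½mv²_min + U = 0, so ½mv²_min = −U = |kQq|/r.
|U| = |kQq|/r = (8.99×10⁹ N·m²/C²)(6.56×10⁻⁶)(3.28×10⁻⁶)/(0.107) = 1.81 J.

1.81 J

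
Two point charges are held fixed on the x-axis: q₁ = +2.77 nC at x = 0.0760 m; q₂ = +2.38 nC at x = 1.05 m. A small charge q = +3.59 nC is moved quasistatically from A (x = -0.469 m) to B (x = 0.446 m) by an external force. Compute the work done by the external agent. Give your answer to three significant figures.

For quasistatic motion the external work equals the change in potential energy: W_ext = qΔV = q(V_B − V_A).
At A: distances to the source charges are 0.545 m, 1.52 m; V_A = Σ kqᵢ/rᵢ = 59.8 V.
At B: distances to the source charges are 0.370 m, 0.604 m; V_B = Σ kqᵢ/rᵢ = 103 V.
ΔV = V_B − V_A = 42.9 V.
W_ext = qΔV = (3.59×10⁻⁹ C)(42.9 V) = 1.54×10⁻⁷ J.

1.54×10⁻⁷ J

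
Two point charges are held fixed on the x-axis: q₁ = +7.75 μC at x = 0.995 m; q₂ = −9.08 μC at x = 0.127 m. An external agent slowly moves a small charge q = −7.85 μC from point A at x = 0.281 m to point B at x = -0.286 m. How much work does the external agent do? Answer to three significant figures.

For quasistatic motion the external work equals the change in potential energy: W_ext = qΔV = q(V_B − V_A).
At A: distances to the source charges are 0.714 m, 0.154 m; V_A = Σ kqᵢ/rᵢ = -4.32×10⁵ V.
At B: distances to the source charges are 1.28 m, 0.413 m; V_B = Σ kqᵢ/rᵢ = -1.43×10⁵ V.
ΔV = V_B − V_A = 2.89×10⁵ V.
W_ext = qΔV = (-7.85×10⁻⁶ C)(2.89×10⁵ V) = -2.27 J.

-2.27 J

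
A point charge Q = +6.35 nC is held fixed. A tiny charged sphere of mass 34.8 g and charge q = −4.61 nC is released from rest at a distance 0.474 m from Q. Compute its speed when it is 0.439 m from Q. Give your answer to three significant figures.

Only the electrostatic force acts, so mechanical energy is conserved: ½mv² = U₁ − U₂ = kQq(1/r₁ − 1/r₂).
U₁ − U₂ = (8.99×10⁹ N·m²/C²)(6.35×10⁻⁹ C)(-4.61×10⁻⁹ C)(1/0.474 − 1/0.439) = 4.43×10⁻⁸ J.
v = √(2·4.43×10⁻⁸/0.0348) = 1.59×10⁻³ m/s.

1.59×10⁻³ m/s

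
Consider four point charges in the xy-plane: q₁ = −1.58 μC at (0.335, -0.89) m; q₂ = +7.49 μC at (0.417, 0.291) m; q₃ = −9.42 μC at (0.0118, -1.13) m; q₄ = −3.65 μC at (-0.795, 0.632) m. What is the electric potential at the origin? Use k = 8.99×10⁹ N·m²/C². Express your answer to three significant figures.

1.02×10⁴ V

The total potential is the scalar sum of each charge's contribution, V = Σ kqᵢ/rᵢ.
Distances from the field point to each charge: r₁ = 0.951 m, r₂ = 0.508 m, r₃ = 1.13 m, r₄ = 1.02 m.
V = k[(-1.58×10⁻⁶)/(0.951) + (7.49×10⁻⁶)/(0.508) + (-9.42×10⁻⁶)/(1.13) + (-3.65×10⁻⁶)/(1.02)] = 1.02×10⁴ V.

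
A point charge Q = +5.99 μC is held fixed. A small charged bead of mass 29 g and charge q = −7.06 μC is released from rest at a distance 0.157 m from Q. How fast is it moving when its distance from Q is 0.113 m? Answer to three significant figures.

Only the electrostatic force acts, so mechanical energy is conserved: ½mv² = U₁ − U₂ = kQq(1/r₁ − 1/r₂).
U₁ − U₂ = (8.99×10⁹ N·m²/C²)(5.99×10⁻⁶ C)(-7.06×10⁻⁶ C)(1/0.157 − 1/0.113) = 0.943 J.
v = √(2·0.943/0.0290) = 8.06 m/s.

8.06 m/s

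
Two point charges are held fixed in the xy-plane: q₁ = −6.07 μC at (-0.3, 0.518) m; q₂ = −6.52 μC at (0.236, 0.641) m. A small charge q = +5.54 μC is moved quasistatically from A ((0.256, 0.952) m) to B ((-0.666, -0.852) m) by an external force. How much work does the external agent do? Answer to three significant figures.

1.07 J

For quasistatic motion the external work equals the change in potential energy: W_ext = qΔV = q(V_B − V_A).
At A: distances to the source charges are 0.705 m, 0.312 m; V_A = Σ kqᵢ/rᵢ = -2.65×10⁵ V.
At B: distances to the source charges are 1.42 m, 1.74 m; V_B = Σ kqᵢ/rᵢ = -7.21×10⁴ V.
ΔV = V_B − V_A = 1.93×10⁵ V.
W_ext = qΔV = (5.54×10⁻⁶ C)(1.93×10⁵ V) = 1.07 J.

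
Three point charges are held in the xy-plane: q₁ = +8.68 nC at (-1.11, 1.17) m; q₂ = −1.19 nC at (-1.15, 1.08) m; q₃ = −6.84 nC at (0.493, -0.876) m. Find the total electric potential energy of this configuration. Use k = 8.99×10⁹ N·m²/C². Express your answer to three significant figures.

-1.12×10⁻⁶ J

The work to assemble the configuration equals its total potential energy, U = Σ kqᵢqⱼ/rᵢⱼ over all pairs.
Pair separations: r₁₂ = 0.0985 m, r₁₃ = 2.60 m, r₂₃ = 2.55 m.
U = (-9.43×10⁻⁷) + (-2.05×10⁻⁷) + (2.86×10⁻⁸) = -1.12×10⁻⁶ J.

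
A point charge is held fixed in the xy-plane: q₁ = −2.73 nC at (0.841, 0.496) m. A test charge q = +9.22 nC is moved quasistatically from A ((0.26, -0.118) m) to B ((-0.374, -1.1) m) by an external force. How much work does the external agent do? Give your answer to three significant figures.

For quasistatic motion the external work equals the change in potential energy: W_ext = qΔV = q(V_B − V_A).
At A: distance to the source charge is 0.845 m; V_A = kq₁/r = -29.0 V.
At B: distance to the source charge is 2.01 m; V_B = kq₁/r = -12.2 V.
ΔV = V_B − V_A = 16.8 V.
W_ext = qΔV = (9.22×10⁻⁹ C)(16.8 V) = 1.55×10⁻⁷ J.

1.55×10⁻⁷ J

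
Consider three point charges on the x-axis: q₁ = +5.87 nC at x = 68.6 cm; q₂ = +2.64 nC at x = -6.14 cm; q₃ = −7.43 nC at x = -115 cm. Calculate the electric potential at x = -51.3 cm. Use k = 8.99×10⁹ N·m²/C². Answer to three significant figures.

-8.29 V

Electric potential is a scalar, so the contributions from each charge add algebraically: V = Σ kqᵢ/rᵢ.
Distances from the field point to each charge: r₁ = 1.20 m, r₂ = 0.452 m, r₃ = 0.637 m.
V = k[(5.87×10⁻⁹)/(1.20) + (2.64×10⁻⁹)/(0.452) + (-7.43×10⁻⁹)/(0.637)] = -8.29 V.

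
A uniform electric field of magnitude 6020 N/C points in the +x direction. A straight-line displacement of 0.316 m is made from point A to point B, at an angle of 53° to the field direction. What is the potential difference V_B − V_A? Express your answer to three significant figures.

Only the component of displacement along E changes the potential: ΔV = −E·d·cosθ.
ΔV = −(6020 V/m)(0.316 m)cos53° = -1140 V.

-1140 V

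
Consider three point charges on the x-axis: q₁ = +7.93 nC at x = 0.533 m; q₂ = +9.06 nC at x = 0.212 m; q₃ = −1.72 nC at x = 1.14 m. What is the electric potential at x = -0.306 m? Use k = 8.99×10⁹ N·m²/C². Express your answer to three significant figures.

232 V

Electric potential is a scalar, so the contributions from each charge add algebraically: V = Σ kqᵢ/rᵢ.
Distances from the field point to each charge: r₁ = 0.839 m, r₂ = 0.518 m, r₃ = 1.45 m.
V = k[(7.93×10⁻⁹)/(0.839) + (9.06×10⁻⁹)/(0.518) + (-1.72×10⁻⁹)/(1.45)] = 232 V.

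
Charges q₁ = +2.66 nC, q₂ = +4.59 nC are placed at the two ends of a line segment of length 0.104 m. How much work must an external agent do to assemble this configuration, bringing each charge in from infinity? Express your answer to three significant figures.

1.06×10⁻⁶ J

The assembly work is the sum of pairwise potential energies, U = Σ_{i<j} kqᵢqⱼ/rᵢⱼ.
The separation is r = 0.104 m.
U = (1.06×10⁻⁶) = 1.06×10⁻⁶ J.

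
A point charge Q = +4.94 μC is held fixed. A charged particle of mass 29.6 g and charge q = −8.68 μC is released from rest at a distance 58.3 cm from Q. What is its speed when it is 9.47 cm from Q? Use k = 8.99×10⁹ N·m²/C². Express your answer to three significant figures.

15.2 m/s

Only the electrostatic force acts, so mechanical energy is conserved: ½mv² = U₁ − U₂ = kQq(1/r₁ − 1/r₂).
U₁ − U₂ = (8.99×10⁹ N·m²/C²)(4.94×10⁻⁶ C)(-8.68×10⁻⁶ C)(1/0.583 − 1/0.0947) = 3.41 J.
v = √(2·3.41/0.0296) = 15.2 m/s.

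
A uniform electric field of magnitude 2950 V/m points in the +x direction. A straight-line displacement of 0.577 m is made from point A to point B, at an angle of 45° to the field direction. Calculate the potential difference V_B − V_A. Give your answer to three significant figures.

-1200 V

Only the component of displacement along E changes the potential: ΔV = −E·d·cosθ.
ΔV = −(2950 V/m)(0.577 m)cos45° = -1200 V.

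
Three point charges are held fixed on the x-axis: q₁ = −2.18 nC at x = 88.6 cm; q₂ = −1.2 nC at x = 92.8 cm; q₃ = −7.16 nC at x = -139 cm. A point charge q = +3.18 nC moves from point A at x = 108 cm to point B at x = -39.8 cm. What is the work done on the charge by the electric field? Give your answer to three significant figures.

The work done by the electric force is W_field = −ΔU = −q(V_B − V_A) = q(V_A − V_B).
At A: distances to the source charges are 0.194 m, 0.152 m, 2.47 m; V_A = Σ kqᵢ/rᵢ = -198 V.
At B: distances to the source charges are 1.28 m, 1.33 m, 0.992 m; V_B = Σ kqᵢ/rᵢ = -88.3 V.
ΔV = V_B − V_A = 110 V.
W_field = −qΔV = −(3.18×10⁻⁹ C)(110 V) = -3.49×10⁻⁷ J.

-3.49×10⁻⁷ J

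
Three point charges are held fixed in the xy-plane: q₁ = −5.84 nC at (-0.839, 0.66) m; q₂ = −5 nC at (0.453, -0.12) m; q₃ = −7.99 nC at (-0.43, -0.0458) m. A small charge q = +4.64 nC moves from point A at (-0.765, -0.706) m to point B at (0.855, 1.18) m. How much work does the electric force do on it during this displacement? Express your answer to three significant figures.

The work done by the electric force is W_field = −ΔU = −q(V_B − V_A) = q(V_A − V_B).
At A: distances to the source charges are 1.37 m, 1.35 m, 0.740 m; V_A = Σ kqᵢ/rᵢ = -169 V.
At B: distances to the source charges are 1.77 m, 1.36 m, 1.78 m; V_B = Σ kqᵢ/rᵢ = -103 V.
ΔV = V_B − V_A = 65.5 V.
W_field = −qΔV = −(4.64×10⁻⁹ C)(65.5 V) = -3.04×10⁻⁷ J.

-3.04×10⁻⁷ J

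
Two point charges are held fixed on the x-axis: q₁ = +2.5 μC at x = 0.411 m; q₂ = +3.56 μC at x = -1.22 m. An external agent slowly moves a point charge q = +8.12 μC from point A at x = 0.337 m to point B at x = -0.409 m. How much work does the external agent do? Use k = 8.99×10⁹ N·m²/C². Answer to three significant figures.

For quasistatic motion the external work equals the change in potential energy: W_ext = qΔV = q(V_B − V_A).
At A: distances to the source charges are 0.0740 m, 1.56 m; V_A = Σ kqᵢ/rᵢ = 3.24×10⁵ V.
At B: distances to the source charges are 0.820 m, 0.811 m; V_B = Σ kqᵢ/rᵢ = 6.69×10⁴ V.
ΔV = V_B − V_A = -2.57×10⁵ V.
W_ext = qΔV = (8.12×10⁻⁶ C)(-2.57×10⁵ V) = -2.09 J.

-2.09 J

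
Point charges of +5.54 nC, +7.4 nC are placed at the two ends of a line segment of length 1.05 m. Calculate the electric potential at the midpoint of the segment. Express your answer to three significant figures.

Electric potential is a scalar, so the contributions from each charge add algebraically: V = Σ kqᵢ/rᵢ.
Each charge is 0.525 m from the midpoint.
V = k[(5.54×10⁻⁹)/(0.525) + (7.40×10⁻⁹)/(0.525)] = 222 V.

222 V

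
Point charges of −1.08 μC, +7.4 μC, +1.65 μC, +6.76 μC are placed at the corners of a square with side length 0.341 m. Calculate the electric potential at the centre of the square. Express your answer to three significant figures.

The total potential is the scalar sum of each charge's contribution, V = Σ kqᵢ/rᵢ.
The distance from each corner to the centre is a√2/2 = 0.241 m.
V = k[(-1.08×10⁻⁶)/(0.241) + (7.40×10⁻⁶)/(0.241) + (1.65×10⁻⁶)/(0.241) + (6.76×10⁻⁶)/(0.241)] = 5.49×10⁵ V.

5.49×10⁵ V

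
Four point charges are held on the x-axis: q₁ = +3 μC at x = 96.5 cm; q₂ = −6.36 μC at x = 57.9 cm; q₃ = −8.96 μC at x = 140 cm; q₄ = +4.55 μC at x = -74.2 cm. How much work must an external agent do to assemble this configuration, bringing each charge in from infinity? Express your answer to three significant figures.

-0.672 J

The assembly work is the sum of pairwise potential energies, U = Σ_{i<j} kqᵢqⱼ/rᵢⱼ.
Pair separations: r₁₂ = 0.386 m, r₁₃ = 0.435 m, r₁₄ = 1.71 m, r₂₃ = 0.821 m, r₂₄ = 1.32 m, r₃₄ = 2.14 m.
Summing all 6 pair terms gives U = -0.672 J.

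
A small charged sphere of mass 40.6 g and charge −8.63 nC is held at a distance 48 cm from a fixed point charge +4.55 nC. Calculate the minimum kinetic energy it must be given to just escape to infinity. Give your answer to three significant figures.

7.35×10⁻⁷ J

To just escape, total mechanical energy must reach zero at infinity: ½mv²_min + U = 0, so ½mv²_min = −U = |kQq|/r.
|U| = |kQq|/r = (8.99×10⁹ N·m²/C²)(4.55×10⁻⁹)(8.63×10⁻⁹)/(0.480) = 7.35×10⁻⁷ J.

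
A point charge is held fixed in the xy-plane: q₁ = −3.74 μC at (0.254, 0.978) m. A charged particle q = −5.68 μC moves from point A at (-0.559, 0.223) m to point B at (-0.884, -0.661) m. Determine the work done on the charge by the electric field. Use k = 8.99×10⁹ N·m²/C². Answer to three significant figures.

0.0764 J

The work done by the electric force is W_field = −ΔU = −q(V_B − V_A) = q(V_A − V_B).
At A: distance to the source charge is 1.11 m; V_A = kq₁/r = -3.03×10⁴ V.
At B: distance to the source charge is 2.00 m; V_B = kq₁/r = -1.69×10⁴ V.
ΔV = V_B − V_A = 1.35×10⁴ V.
W_field = −qΔV = −(-5.68×10⁻⁶ C)(1.35×10⁴ V) = 0.0764 J.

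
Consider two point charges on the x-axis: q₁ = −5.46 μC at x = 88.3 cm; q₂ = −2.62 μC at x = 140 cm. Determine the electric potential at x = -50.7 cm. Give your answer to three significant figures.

-4.77×10⁴ V

Electric potential is a scalar, so the contributions from each charge add algebraically: V = Σ kqᵢ/rᵢ.
Distances from the field point to each charge: r₁ = 1.39 m, r₂ = 1.91 m.
V = k[(-5.46×10⁻⁶)/(1.39) + (-2.62×10⁻⁶)/(1.91)] = -4.77×10⁴ V.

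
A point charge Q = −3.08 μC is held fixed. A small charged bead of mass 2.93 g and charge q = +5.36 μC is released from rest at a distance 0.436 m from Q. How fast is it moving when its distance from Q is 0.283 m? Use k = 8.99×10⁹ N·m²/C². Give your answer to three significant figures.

Only the electrostatic force acts, so mechanical energy is conserved: ½mv² = U₁ − U₂ = kQq(1/r₁ − 1/r₂).
U₁ − U₂ = (8.99×10⁹ N·m²/C²)(-3.08×10⁻⁶ C)(5.36×10⁻⁶ C)(1/0.436 − 1/0.283) = 0.184 J.
v = √(2·0.184/2.93×10⁻³) = 11.2 m/s.

11.2 m/s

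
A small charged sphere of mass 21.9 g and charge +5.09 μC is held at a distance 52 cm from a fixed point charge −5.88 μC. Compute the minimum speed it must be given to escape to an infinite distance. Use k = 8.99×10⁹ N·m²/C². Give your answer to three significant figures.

6.87 m/s

To just escape, total mechanical energy must reach zero at infinity: ½mv²_min + U = 0, so ½mv²_min = −U = |kQq|/r.
|U| = |kQq|/r = (8.99×10⁹ N·m²/C²)(5.88×10⁻⁶)(5.09×10⁻⁶)/(0.520) = 0.517 J.
v_min = √(2|U|/m) = √(2·0.517/0.0219) = 6.87 m/s.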